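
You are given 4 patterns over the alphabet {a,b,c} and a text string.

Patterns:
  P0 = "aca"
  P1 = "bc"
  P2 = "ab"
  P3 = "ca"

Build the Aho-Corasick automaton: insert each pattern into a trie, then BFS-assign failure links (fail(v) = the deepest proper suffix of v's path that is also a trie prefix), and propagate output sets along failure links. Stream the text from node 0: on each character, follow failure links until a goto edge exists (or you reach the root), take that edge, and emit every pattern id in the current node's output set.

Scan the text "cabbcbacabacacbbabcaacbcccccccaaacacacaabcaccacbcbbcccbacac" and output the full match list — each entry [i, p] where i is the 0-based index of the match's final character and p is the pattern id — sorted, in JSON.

Build automaton:
Trie nodes:
  0='ε' goto a→1 b→4 c→7
  1='a' goto b→6 c→2
  2='ac' goto a→3
  3='aca' goto ·  ←P0
  4='b' goto c→5
  5='bc' goto ·  ←P1
  6='ab' goto ·  ←P2
  7='c' goto a→8
  8='ca' goto ·  ←P3

Failure links (BFS by depth):
  fail(1) 'a': from fail(0)=0 chase 'a': 0 ⇒ 0;  out=∅∪out(0)=∅
  fail(4) 'b': from fail(0)=0 chase 'b': 0 ⇒ 0;  out=∅∪out(0)=∅
  fail(7) 'c': from fail(0)=0 chase 'c': 0 ⇒ 0;  out=∅∪out(0)=∅
  fail(2) 'ac': from fail(1)=0 chase 'c': 0 ⇒ 7;  out=∅∪out(7)=∅
  fail(5) 'bc': from fail(4)=0 chase 'c': 0 ⇒ 7;  out={1}∪out(7)={1}
  fail(6) 'ab': from fail(1)=0 chase 'b': 0 ⇒ 4;  out={2}∪out(4)={2}
  fail(8) 'ca': from fail(7)=0 chase 'a': 0 ⇒ 1;  out={3}∪out(1)={3}
  fail(3) 'aca': from fail(2)=7 chase 'a': 7 ⇒ 8;  out={0}∪out(8)={0,3}

Text stream:
[0] read 'c'  n0⇒n7
[1] read 'a'  n7⇒n8  → match P3@[0:1]
[2] read 'b'  n8⇒n6 (fail-walked)  → match P2@[1:2]
[3] read 'b'  n6⇒n4 (fail-walked)
[4] read 'c'  n4⇒n5  → match P1@[3:4]
[5] read 'b'  n5⇒n4 (fail-walked)
[6] read 'a'  n4⇒n1 (fail-walked)
[7] read 'c'  n1⇒n2
[8] read 'a'  n2⇒n3  → match P0@[6:8],P3@[7:8]
[9] read 'b'  n3⇒n6 (fail-walked)  → match P2@[8:9]
[10] read 'a'  n6⇒n1 (fail-walked)
[11] read 'c'  n1⇒n2
[12] read 'a'  n2⇒n3  → match P0@[10:12],P3@[11:12]
[13] read 'c'  n3⇒n2 (fail-walked)
[14] read 'b'  n2⇒n4 (fail-walked)
[15] read 'b'  n4⇒n4 (fail-walked)
[16] read 'a'  n4⇒n1 (fail-walked)
[17] read 'b'  n1⇒n6  → match P2@[16:17]
[18] read 'c'  n6⇒n5 (fail-walked)  → match P1@[17:18]
[19] read 'a'  n5⇒n8 (fail-walked)  → match P3@[18:19]
[20] read 'a'  n8⇒n1 (fail-walked)
[21] read 'c'  n1⇒n2
[22] read 'b'  n2⇒n4 (fail-walked)
[23] read 'c'  n4⇒n5  → match P1@[22:23]
[24] read 'c'  n5⇒n7 (fail-walked)
[25] read 'c'  n7⇒n7 (fail-walked)
[26] read 'c'  n7⇒n7 (fail-walked)
[27] read 'c'  n7⇒n7 (fail-walked)
[28] read 'c'  n7⇒n7 (fail-walked)
[29] read 'c'  n7⇒n7 (fail-walked)
[30] read 'a'  n7⇒n8  → match P3@[29:30]
[31] read 'a'  n8⇒n1 (fail-walked)
[32] read 'a'  n1⇒n1 (fail-walked)
[33] read 'c'  n1⇒n2
[34] read 'a'  n2⇒n3  → match P0@[32:34],P3@[33:34]
[35] read 'c'  n3⇒n2 (fail-walked)
[36] read 'a'  n2⇒n3  → match P0@[34:36],P3@[35:36]
[37] read 'c'  n3⇒n2 (fail-walked)
[38] read 'a'  n2⇒n3  → match P0@[36:38],P3@[37:38]
[39] read 'a'  n3⇒n1 (fail-walked)
[40] read 'b'  n1⇒n6  → match P2@[39:40]
[41] read 'c'  n6⇒n5 (fail-walked)  → match P1@[40:41]
[42] read 'a'  n5⇒n8 (fail-walked)  → match P3@[41:42]
[43] read 'c'  n8⇒n2 (fail-walked)
[44] read 'c'  n2⇒n7 (fail-walked)
[45] read 'a'  n7⇒n8  → match P3@[44:45]
[46] read 'c'  n8⇒n2 (fail-walked)
[47] read 'b'  n2⇒n4 (fail-walked)
[48] read 'c'  n4⇒n5  → match P1@[47:48]
[49] read 'b'  n5⇒n4 (fail-walked)
[50] read 'b'  n4⇒n4 (fail-walked)
[51] read 'c'  n4⇒n5  → match P1@[50:51]
[52] read 'c'  n5⇒n7 (fail-walked)
[53] read 'c'  n7⇒n7 (fail-walked)
[54] read 'b'  n7⇒n4 (fail-walked)
[55] read 'a'  n4⇒n1 (fail-walked)
[56] read 'c'  n1⇒n2
[57] read 'a'  n2⇒n3  → match P0@[55:57],P3@[56:57]
[58] read 'c'  n3⇒n2 (fail-walked)

Result: [[1,3],[2,2],[4,1],[8,0],[8,3],[9,2],[12,0],[12,3],[17,2],[18,1],[19,3],[23,1],[30,3],[34,0],[34,3],[36,0],[36,3],[38,0],[38,3],[40,2],[41,1],[42,3],[45,3],[48,1],[51,1],[57,0],[57,3]]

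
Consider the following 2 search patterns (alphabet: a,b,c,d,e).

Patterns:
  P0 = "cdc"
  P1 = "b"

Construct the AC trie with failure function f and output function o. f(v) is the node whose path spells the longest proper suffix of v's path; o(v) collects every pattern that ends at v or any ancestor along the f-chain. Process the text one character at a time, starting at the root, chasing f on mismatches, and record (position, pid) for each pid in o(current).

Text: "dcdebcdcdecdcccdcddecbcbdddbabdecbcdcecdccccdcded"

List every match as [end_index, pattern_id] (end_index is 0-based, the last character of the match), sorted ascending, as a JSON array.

Build automaton:
Trie (insert patterns):
  0='ε' goto b→4 c→1
  1='c' goto d→2
  2='cd' goto c→3
  3='cdc' goto ·  ←P0
  4='b' goto ·  ←P1

Failure links (BFS by depth):
  n1('c'): parent n0 fail=0; on 'c' 0 → fail=0;  out ∅∪∅=∅
  n4('b'): parent n0 fail=0; on 'b' 0 → fail=0;  out {1}∪∅={1}
  n2('cd'): parent n1 fail=0; on 'd' 0 → fail=0;  out ∅∪∅=∅
  n3('cdc'): parent n2 fail=0; on 'c' 0 → fail=1;  out {0}∪∅={0}

Run:
pos 0 'd': at 0
pos 1 'c': at 1
pos 2 'd': at 2
pos 3 'e': at 0 ·f
pos 4 'b': at 4  emit P1@[4:4]
pos 5 'c': at 1 ·f
pos 6 'd': at 2
pos 7 'c': at 3  emit P0@[5:7]
pos 8 'd': at 2 ·f
pos 9 'e': at 0 ·f
pos 10 'c': at 1
pos 11 'd': at 2
pos 12 'c': at 3  emit P0@[10:12]
pos 13 'c': at 1 ·f
pos 14 'c': at 1 ·f
pos 15 'd': at 2
pos 16 'c': at 3  emit P0@[14:16]
pos 17 'd': at 2 ·f
pos 18 'd': at 0 ·f
pos 19 'e': at 0
pos 20 'c': at 1
pos 21 'b': at 4 ·f  emit P1@[21:21]
pos 22 'c': at 1 ·f
pos 23 'b': at 4 ·f  emit P1@[23:23]
pos 24 'd': at 0 ·f
pos 25 'd': at 0
pos 26 'd': at 0
pos 27 'b': at 4  emit P1@[27:27]
pos 28 'a': at 0 ·f
pos 29 'b': at 4  emit P1@[29:29]
pos 30 'd': at 0 ·f
pos 31 'e': at 0
pos 32 'c': at 1
pos 33 'b': at 4 ·f  emit P1@[33:33]
pos 34 'c': at 1 ·f
pos 35 'd': at 2
pos 36 'c': at 3  emit P0@[34:36]
pos 37 'e': at 0 ·f
pos 38 'c': at 1
pos 39 'd': at 2
pos 40 'c': at 3  emit P0@[38:40]
pos 41 'c': at 1 ·f
pos 42 'c': at 1 ·f
pos 43 'c': at 1 ·f
pos 44 'd': at 2
pos 45 'c': at 3  emit P0@[43:45]
pos 46 'd': at 2 ·f
pos 47 'e': at 0 ·f
pos 48 'd': at 0

All matches (sorted): [[4,1],[7,0],[12,0],[16,0],[21,1],[23,1],[27,1],[29,1],[33,1],[36,0],[40,0],[45,0]]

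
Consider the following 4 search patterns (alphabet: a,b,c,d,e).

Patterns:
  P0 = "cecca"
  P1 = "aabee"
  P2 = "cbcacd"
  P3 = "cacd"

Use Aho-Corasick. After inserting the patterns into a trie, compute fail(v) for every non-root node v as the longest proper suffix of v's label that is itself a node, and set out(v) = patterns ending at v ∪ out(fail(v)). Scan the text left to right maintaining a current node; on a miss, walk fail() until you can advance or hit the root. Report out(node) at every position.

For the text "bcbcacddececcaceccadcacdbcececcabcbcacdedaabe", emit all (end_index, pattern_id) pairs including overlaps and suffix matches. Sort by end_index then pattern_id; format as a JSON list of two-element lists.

Build automaton:
Trie nodes:
  0='ε' goto a→6 c→1
  1='c' goto a→16 b→11 e→2
  2='ce' goto c→3
  3='cec' goto c→4
  4='cecc' goto a→5
  5='cecca' goto ·  [P0 ends]
  6='a' goto a→7
  7='aa' goto b→8
  8='aab' goto e→9
  9='aabe' goto e→10
  10='aabee' goto ·  [P1 ends]
  11='cb' goto c→12
  12='cbc' goto a→13
  13='cbca' goto c→14
  14='cbcac' goto d→15
  15='cbcacd' goto ·  [P2 ends]
  16='ca' goto c→17
  17='cac' goto d→18
  18='cacd' goto ·  [P3 ends]

Failure links (BFS by depth):
  fail(1) 'c': from fail(0)=0 chase 'c': 0 ⇒ 0;  out=∅∪out(0)=∅
  fail(6) 'a': from fail(0)=0 chase 'a': 0 ⇒ 0;  out=∅∪out(0)=∅
  fail(2) 'ce': from fail(1)=0 chase 'e': 0 ⇒ 0;  out=∅∪out(0)=∅
  fail(7) 'aa': from fail(6)=0 chase 'a': 0 ⇒ 6;  out=∅∪out(6)=∅
  fail(11) 'cb': from fail(1)=0 chase 'b': 0 ⇒ 0;  out=∅∪out(0)=∅
  fail(16) 'ca': from fail(1)=0 chase 'a': 0 ⇒ 6;  out=∅∪out(6)=∅
  fail(3) 'cec': from fail(2)=0 chase 'c': 0 ⇒ 1;  out=∅∪out(1)=∅
  fail(8) 'aab': from fail(7)=6 chase 'b': 6→0 ⇒ 0;  out=∅∪out(0)=∅
  fail(12) 'cbc': from fail(11)=0 chase 'c': 0 ⇒ 1;  out=∅∪out(1)=∅
  fail(17) 'cac': from fail(16)=6 chase 'c': 6→0 ⇒ 1;  out=∅∪out(1)=∅
  fail(4) 'cecc': from fail(3)=1 chase 'c': 1→0 ⇒ 1;  out=∅∪out(1)=∅
  fail(9) 'aabe': from fail(8)=0 chase 'e': 0 ⇒ 0;  out=∅∪out(0)=∅
  fail(13) 'cbca': from fail(12)=1 chase 'a': 1 ⇒ 16;  out=∅∪out(16)=∅
  fail(18) 'cacd': from fail(17)=1 chase 'd': 1→0 ⇒ 0;  out={3}∪out(0)={3}
  fail(5) 'cecca': from fail(4)=1 chase 'a': 1 ⇒ 16;  out={0}∪out(16)={0}
  fail(10) 'aabee': from fail(9)=0 chase 'e': 0 ⇒ 0;  out={1}∪out(0)={1}
  fail(14) 'cbcac': from fail(13)=16 chase 'c': 16 ⇒ 17;  out=∅∪out(17)=∅
  fail(15) 'cbcacd': from fail(14)=17 chase 'd': 17 ⇒ 18;  out={2}∪out(18)={2,3}

Scan:
i=0 'b': node 0→0
i=1 'c': node 0→1
i=2 'b': node 1→11
i=3 'c': node 11→12
i=4 'a': node 12→13
i=5 'c': node 13→14
i=6 'd': node 14→15  ** P2@[1:6],P3@[3:6]
i=7 'd': node 15→0 (via fail)
i=8 'e': node 0→0
i=9 'c': node 0→1
i=10 'e': node 1→2
i=11 'c': node 2→3
i=12 'c': node 3→4
i=13 'a': node 4→5  ** P0@[9:13]
i=14 'c': node 5→17 (via fail)
i=15 'e': node 17→2 (via fail)
i=16 'c': node 2→3
i=17 'c': node 3→4
i=18 'a': node 4→5  ** P0@[14:18]
i=19 'd': node 5→0 (via fail)
i=20 'c': node 0→1
i=21 'a': node 1→16
i=22 'c': node 16→17
i=23 'd': node 17→18  ** P3@[20:23]
i=24 'b': node 18→0 (via fail)
i=25 'c': node 0→1
i=26 'e': node 1→2
i=27 'c': node 2→3
i=28 'e': node 3→2 (via fail)
i=29 'c': node 2→3
i=30 'c': node 3→4
i=31 'a': node 4→5  ** P0@[27:31]
i=32 'b': node 5→0 (via fail)
i=33 'c': node 0→1
i=34 'b': node 1→11
i=35 'c': node 11→12
i=36 'a': node 12→13
i=37 'c': node 13→14
i=38 'd': node 14→15  ** P2@[33:38],P3@[35:38]
i=39 'e': node 15→0 (via fail)
i=40 'd': node 0→0
i=41 'a': node 0→6
i=42 'a': node 6→7
i=43 'b': node 7→8
i=44 'e': node 8→9

Result: [[6,2],[6,3],[13,0],[18,0],[23,3],[31,0],[38,2],[38,3]]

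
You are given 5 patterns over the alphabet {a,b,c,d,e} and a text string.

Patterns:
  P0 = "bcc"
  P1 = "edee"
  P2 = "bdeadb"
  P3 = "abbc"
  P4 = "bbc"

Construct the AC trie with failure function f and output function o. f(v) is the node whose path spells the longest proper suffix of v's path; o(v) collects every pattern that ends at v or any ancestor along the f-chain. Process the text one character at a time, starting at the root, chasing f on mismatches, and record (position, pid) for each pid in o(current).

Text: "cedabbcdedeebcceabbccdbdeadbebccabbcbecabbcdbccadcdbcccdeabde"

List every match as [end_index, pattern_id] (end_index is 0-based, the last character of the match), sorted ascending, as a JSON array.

Build:
Trie (insert patterns):
  n0 'ε': a→13 b→1 e→4
  n1 'b': b→17 c→2 d→8
  n2 'bc': c→3
  n3 'bcc': ·  [P0 ends]
  n4 'e': d→5
  n5 'ed': e→6
  n6 'ede': e→7
  n7 'edee': ·  [P1 ends]
  n8 'bd': e→9
  n9 'bde': a→10
  n10 'bdea': d→11
  n11 'bdead': b→12
  n12 'bdeadb': ·  [P2 ends]
  n13 'a': b→14
  n14 'ab': b→15
  n15 'abb': c→16
  n16 'abbc': ·  [P3 ends]
  n17 'bb': c→18
  n18 'bbc': ·  [P4 ends]

BFS fail/out derivation:
  n1('b'): parent n0 fail=0; on 'b' 0 → fail=0;  out ∅∪∅=∅
  n4('e'): parent n0 fail=0; on 'e' 0 → fail=0;  out ∅∪∅=∅
  n13('a'): parent n0 fail=0; on 'a' 0 → fail=0;  out ∅∪∅=∅
  n2('bc'): parent n1 fail=0; on 'c' 0 → fail=0;  out ∅∪∅=∅
  n5('ed'): parent n4 fail=0; on 'd' 0 → fail=0;  out ∅∪∅=∅
  n8('bd'): parent n1 fail=0; on 'd' 0 → fail=0;  out ∅∪∅=∅
  n14('ab'): parent n13 fail=0; on 'b' 0 → fail=1;  out ∅∪∅=∅
  n17('bb'): parent n1 fail=0; on 'b' 0 → fail=1;  out ∅∪∅=∅
  n3('bcc'): parent n2 fail=0; on 'c' 0 → fail=0;  out {0}∪∅={0}
  n6('ede'): parent n5 fail=0; on 'e' 0 → fail=4;  out ∅∪∅=∅
  n9('bde'): parent n8 fail=0; on 'e' 0 → fail=4;  out ∅∪∅=∅
  n15('abb'): parent n14 fail=1; on 'b' 1 → fail=17;  out ∅∪∅=∅
  n18('bbc'): parent n17 fail=1; on 'c' 1 → fail=2;  out {4}∪∅={4}
  n7('edee'): parent n6 fail=4; on 'e' 4→0 → fail=4;  out {1}∪∅={1}
  n10('bdea'): parent n9 fail=4; on 'a' 4→0 → fail=13;  out ∅∪∅=∅
  n16('abbc'): parent n15 fail=17; on 'c' 17 → fail=18;  out {3}∪{4}={3,4}
  n11('bdead'): parent n10 fail=13; on 'd' 13→0 → fail=0;  out ∅∪∅=∅
  n12('bdeadb'): parent n11 fail=0; on 'b' 0 → fail=1;  out {2}∪∅={2}

Scan:
[0] read 'c'  n0⇒n0
[1] read 'e'  n0⇒n4
[2] read 'd'  n4⇒n5
[3] read 'a'  n5⇒n13 (fail-walked)
[4] read 'b'  n13⇒n14
[5] read 'b'  n14⇒n15
[6] read 'c'  n15⇒n16  → match P3@[3:6],P4@[4:6]
[7] read 'd'  n16⇒n0 (fail-walked)
[8] read 'e'  n0⇒n4
[9] read 'd'  n4⇒n5
[10] read 'e'  n5⇒n6
[11] read 'e'  n6⇒n7  → match P1@[8:11]
[12] read 'b'  n7⇒n1 (fail-walked)
[13] read 'c'  n1⇒n2
[14] read 'c'  n2⇒n3  → match P0@[12:14]
[15] read 'e'  n3⇒n4 (fail-walked)
[16] read 'a'  n4⇒n13 (fail-walked)
[17] read 'b'  n13⇒n14
[18] read 'b'  n14⇒n15
[19] read 'c'  n15⇒n16  → match P3@[16:19],P4@[17:19]
[20] read 'c'  n16⇒n3 (fail-walked)  → match P0@[18:20]
[21] read 'd'  n3⇒n0 (fail-walked)
[22] read 'b'  n0⇒n1
[23] read 'd'  n1⇒n8
[24] read 'e'  n8⇒n9
[25] read 'a'  n9⇒n10
[26] read 'd'  n10⇒n11
[27] read 'b'  n11⇒n12  → match P2@[22:27]
[28] read 'e'  n12⇒n4 (fail-walked)
[29] read 'b'  n4⇒n1 (fail-walked)
[30] read 'c'  n1⇒n2
[31] read 'c'  n2⇒n3  → match P0@[29:31]
[32] read 'a'  n3⇒n13 (fail-walked)
[33] read 'b'  n13⇒n14
[34] read 'b'  n14⇒n15
[35] read 'c'  n15⇒n16  → match P3@[32:35],P4@[33:35]
[36] read 'b'  n16⇒n1 (fail-walked)
[37] read 'e'  n1⇒n4 (fail-walked)
[38] read 'c'  n4⇒n0 (fail-walked)
[39] read 'a'  n0⇒n13
[40] read 'b'  n13⇒n14
[41] read 'b'  n14⇒n15
[42] read 'c'  n15⇒n16  → match P3@[39:42],P4@[40:42]
[43] read 'd'  n16⇒n0 (fail-walked)
[44] read 'b'  n0⇒n1
[45] read 'c'  n1⇒n2
[46] read 'c'  n2⇒n3  → match P0@[44:46]
[47] read 'a'  n3⇒n13 (fail-walked)
[48] read 'd'  n13⇒n0 (fail-walked)
[49] read 'c'  n0⇒n0
[50] read 'd'  n0⇒n0
[51] read 'b'  n0⇒n1
[52] read 'c'  n1⇒n2
[53] read 'c'  n2⇒n3  → match P0@[51:53]
[54] read 'c'  n3⇒n0 (fail-walked)
[55] read 'd'  n0⇒n0
[56] read 'e'  n0⇒n4
[57] read 'a'  n4⇒n13 (fail-walked)
[58] read 'b'  n13⇒n14
[59] read 'd'  n14⇒n8 (fail-walked)
[60] read 'e'  n8⇒n9

All matches (sorted): [[6,3],[6,4],[11,1],[14,0],[19,3],[19,4],[20,0],[27,2],[31,0],[35,3],[35,4],[42,3],[42,4],[46,0],[53,0]]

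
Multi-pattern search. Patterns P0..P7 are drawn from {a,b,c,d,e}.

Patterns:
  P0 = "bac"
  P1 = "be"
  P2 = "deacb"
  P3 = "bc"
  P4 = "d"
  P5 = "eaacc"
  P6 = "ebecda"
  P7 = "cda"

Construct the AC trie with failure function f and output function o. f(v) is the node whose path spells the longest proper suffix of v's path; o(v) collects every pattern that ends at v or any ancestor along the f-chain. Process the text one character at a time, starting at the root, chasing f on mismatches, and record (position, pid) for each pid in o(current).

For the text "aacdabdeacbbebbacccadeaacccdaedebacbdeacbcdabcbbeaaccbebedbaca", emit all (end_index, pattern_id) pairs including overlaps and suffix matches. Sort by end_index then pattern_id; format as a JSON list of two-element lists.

Construct AC machine:
Trie (insert patterns):
  0='ε' goto b→1 c→21 d→5 e→11
  1='b' goto a→2 c→10 e→4
  2='ba' goto c→3
  3='bac' goto ·  [P0 ends]
  4='be' goto ·  [P1 ends]
  5='d' goto e→6  [P4 ends]
  6='de' goto a→7
  7='dea' goto c→8
  8='deac' goto b→9
  9='deacb' goto ·  [P2 ends]
  10='bc' goto ·  [P3 ends]
  11='e' goto a→12 b→16
  12='ea' goto a→13
  13='eaa' goto c→14
  14='eaac' goto c→15
  15='eaacc' goto ·  [P5 ends]
  16='eb' goto e→17
  17='ebe' goto c→18
  18='ebec' goto d→19
  19='ebecd' goto a→20
  20='ebecda' goto ·  [P6 ends]
  21='c' goto d→22
  22='cd' goto a→23
  23='cda' goto ·  [P7 ends]

BFS fail/out derivation:
  fail(1) 'b': from fail(0)=0 chase 'b': 0 ⇒ 0;  out=∅∪out(0)=∅
  fail(5) 'd': from fail(0)=0 chase 'd': 0 ⇒ 0;  out={4}∪out(0)={4}
  fail(11) 'e': from fail(0)=0 chase 'e': 0 ⇒ 0;  out=∅∪out(0)=∅
  fail(21) 'c': from fail(0)=0 chase 'c': 0 ⇒ 0;  out=∅∪out(0)=∅
  fail(2) 'ba': from fail(1)=0 chase 'a': 0 ⇒ 0;  out=∅∪out(0)=∅
  fail(4) 'be': from fail(1)=0 chase 'e': 0 ⇒ 11;  out={1}∪out(11)={1}
  fail(6) 'de': from fail(5)=0 chase 'e': 0 ⇒ 11;  out=∅∪out(11)=∅
  fail(10) 'bc': from fail(1)=0 chase 'c': 0 ⇒ 21;  out={3}∪out(21)={3}
  fail(12) 'ea': from fail(11)=0 chase 'a': 0 ⇒ 0;  out=∅∪out(0)=∅
  fail(16) 'eb': from fail(11)=0 chase 'b': 0 ⇒ 1;  out=∅∪out(1)=∅
  fail(22) 'cd': from fail(21)=0 chase 'd': 0 ⇒ 5;  out=∅∪out(5)={4}
  fail(3) 'bac': from fail(2)=0 chase 'c': 0 ⇒ 21;  out={0}∪out(21)={0}
  fail(7) 'dea': from fail(6)=11 chase 'a': 11 ⇒ 12;  out=∅∪out(12)=∅
  fail(13) 'eaa': from fail(12)=0 chase 'a': 0 ⇒ 0;  out=∅∪out(0)=∅
  fail(17) 'ebe': from fail(16)=1 chase 'e': 1 ⇒ 4;  out=∅∪out(4)={1}
  fail(23) 'cda': from fail(22)=5 chase 'a': 5→0 ⇒ 0;  out={7}∪out(0)={7}
  fail(8) 'deac': from fail(7)=12 chase 'c': 12→0 ⇒ 21;  out=∅∪out(21)=∅
  fail(14) 'eaac': from fail(13)=0 chase 'c': 0 ⇒ 21;  out=∅∪out(21)=∅
  fail(18) 'ebec': from fail(17)=4 chase 'c': 4→11→0 ⇒ 21;  out=∅∪out(21)=∅
  fail(9) 'deacb': from fail(8)=21 chase 'b': 21→0 ⇒ 1;  out={2}∪out(1)={2}
  fail(15) 'eaacc': from fail(14)=21 chase 'c': 21→0 ⇒ 21;  out={5}∪out(21)={5}
  fail(19) 'ebecd': from fail(18)=21 chase 'd': 21 ⇒ 22;  out=∅∪out(22)={4}
  fail(20) 'ebecda': from fail(19)=22 chase 'a': 22 ⇒ 23;  out={6}∪out(23)={6,7}

Run:
pos 0 'a': at 0
pos 1 'a': at 0
pos 2 'c': at 21
pos 3 'd': at 22  → match P4@[3:3]
pos 4 'a': at 23  → match P7@[2:4]
pos 5 'b': at 1 (via fail)
pos 6 'd': at 5 (via fail)  → match P4@[6:6]
pos 7 'e': at 6
pos 8 'a': at 7
pos 9 'c': at 8
pos 10 'b': at 9  → match P2@[6:10]
pos 11 'b': at 1 (via fail)
pos 12 'e': at 4  → match P1@[11:12]
pos 13 'b': at 16 (via fail)
pos 14 'b': at 1 (via fail)
pos 15 'a': at 2
pos 16 'c': at 3  → match P0@[14:16]
pos 17 'c': at 21 (via fail)
pos 18 'c': at 21 (via fail)
pos 19 'a': at 0 (via fail)
pos 20 'd': at 5  → match P4@[20:20]
pos 21 'e': at 6
pos 22 'a': at 7
pos 23 'a': at 13 (via fail)
pos 24 'c': at 14
pos 25 'c': at 15  → match P5@[21:25]
pos 26 'c': at 21 (via fail)
pos 27 'd': at 22  → match P4@[27:27]
pos 28 'a': at 23  → match P7@[26:28]
pos 29 'e': at 11 (via fail)
pos 30 'd': at 5 (via fail)  → match P4@[30:30]
pos 31 'e': at 6
pos 32 'b': at 16 (via fail)
pos 33 'a': at 2 (via fail)
pos 34 'c': at 3  → match P0@[32:34]
pos 35 'b': at 1 (via fail)
pos 36 'd': at 5 (via fail)  → match P4@[36:36]
pos 37 'e': at 6
pos 38 'a': at 7
pos 39 'c': at 8
pos 40 'b': at 9  → match P2@[36:40]
pos 41 'c': at 10 (via fail)  → match P3@[40:41]
pos 42 'd': at 22 (via fail)  → match P4@[42:42]
pos 43 'a': at 23  → match P7@[41:43]
pos 44 'b': at 1 (via fail)
pos 45 'c': at 10  → match P3@[44:45]
pos 46 'b': at 1 (via fail)
pos 47 'b': at 1 (via fail)
pos 48 'e': at 4  → match P1@[47:48]
pos 49 'a': at 12 (via fail)
pos 50 'a': at 13
pos 51 'c': at 14
pos 52 'c': at 15  → match P5@[48:52]
pos 53 'b': at 1 (via fail)
pos 54 'e': at 4  → match P1@[53:54]
pos 55 'b': at 16 (via fail)
pos 56 'e': at 17  → match P1@[55:56]
pos 57 'd': at 5 (via fail)  → match P4@[57:57]
pos 58 'b': at 1 (via fail)
pos 59 'a': at 2
pos 60 'c': at 3  → match P0@[58:60]
pos 61 'a': at 0 (via fail)

Result: [[3,4],[4,7],[6,4],[10,2],[12,1],[16,0],[20,4],[25,5],[27,4],[28,7],[30,4],[34,0],[36,4],[40,2],[41,3],[42,4],[43,7],[45,3],[48,1],[52,5],[54,1],[56,1],[57,4],[60,0]]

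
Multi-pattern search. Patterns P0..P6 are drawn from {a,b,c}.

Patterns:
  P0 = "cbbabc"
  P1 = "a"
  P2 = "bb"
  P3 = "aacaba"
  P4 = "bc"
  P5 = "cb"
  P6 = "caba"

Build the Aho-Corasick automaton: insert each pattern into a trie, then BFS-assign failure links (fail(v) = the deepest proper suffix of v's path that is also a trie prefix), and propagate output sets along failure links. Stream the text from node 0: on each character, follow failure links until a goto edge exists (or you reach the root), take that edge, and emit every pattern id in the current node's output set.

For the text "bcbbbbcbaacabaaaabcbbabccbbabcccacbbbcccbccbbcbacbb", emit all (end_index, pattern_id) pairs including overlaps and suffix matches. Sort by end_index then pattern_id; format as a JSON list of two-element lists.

Construct AC machine:
Trie (insert patterns):
  0='ε' goto a→7 b→8 c→1
  1='c' goto a→16 b→2
  2='cb' goto b→3  ←P5
  3='cbb' goto a→4
  4='cbba' goto b→5
  5='cbbab' goto c→6
  6='cbbabc' goto ·  ←P0
  7='a' goto a→10  ←P1
  8='b' goto b→9 c→15
  9='bb' goto ·  ←P2
  10='aa' goto c→11
  11='aac' goto a→12
  12='aaca' goto b→13
  13='aacab' goto a→14
  14='aacaba' goto ·  ←P3
  15='bc' goto ·  ←P4
  16='ca' goto b→17
  17='cab' goto a→18
  18='caba' goto ·  ←P6

Failure links (BFS by depth):
  n1('c'): parent n0 fail=0; on 'c' 0 → fail=0;  out ∅∪∅=∅
  n7('a'): parent n0 fail=0; on 'a' 0 → fail=0;  out {1}∪∅={1}
  n8('b'): parent n0 fail=0; on 'b' 0 → fail=0;  out ∅∪∅=∅
  n2('cb'): parent n1 fail=0; on 'b' 0 → fail=8;  out {5}∪∅={5}
  n9('bb'): parent n8 fail=0; on 'b' 0 → fail=8;  out {2}∪∅={2}
  n10('aa'): parent n7 fail=0; on 'a' 0 → fail=7;  out ∅∪{1}={1}
  n15('bc'): parent n8 fail=0; on 'c' 0 → fail=1;  out {4}∪∅={4}
  n16('ca'): parent n1 fail=0; on 'a' 0 → fail=7;  out ∅∪{1}={1}
  n3('cbb'): parent n2 fail=8; on 'b' 8 → fail=9;  out ∅∪{2}={2}
  n11('aac'): parent n10 fail=7; on 'c' 7→0 → fail=1;  out ∅∪∅=∅
  n17('cab'): parent n16 fail=7; on 'b' 7→0 → fail=8;  out ∅∪∅=∅
  n4('cbba'): parent n3 fail=9; on 'a' 9→8→0 → fail=7;  out ∅∪{1}={1}
  n12('aaca'): parent n11 fail=1; on 'a' 1 → fail=16;  out ∅∪{1}={1}
  n18('caba'): parent n17 fail=8; on 'a' 8→0 → fail=7;  out {6}∪{1}={1,6}
  n5('cbbab'): parent n4 fail=7; on 'b' 7→0 → fail=8;  out ∅∪∅=∅
  n13('aacab'): parent n12 fail=16; on 'b' 16 → fail=17;  out ∅∪∅=∅
  n6('cbbabc'): parent n5 fail=8; on 'c' 8 → fail=15;  out {0}∪{4}={0,4}
  n14('aacaba'): parent n13 fail=17; on 'a' 17 → fail=18;  out {3}∪{1,6}={1,3,6}

Run:
[0] read 'b'  n0⇒n8
[1] read 'c'  n8⇒n15  ** P4@[0:1]
[2] read 'b'  n15⇒n2 (via fail)  ** P5@[1:2]
[3] read 'b'  n2⇒n3  ** P2@[2:3]
[4] read 'b'  n3⇒n9 (via fail)  ** P2@[3:4]
[5] read 'b'  n9⇒n9 (via fail)  ** P2@[4:5]
[6] read 'c'  n9⇒n15 (via fail)  ** P4@[5:6]
[7] read 'b'  n15⇒n2 (via fail)  ** P5@[6:7]
[8] read 'a'  n2⇒n7 (via fail)  ** P1@[8:8]
[9] read 'a'  n7⇒n10  ** P1@[9:9]
[10] read 'c'  n10⇒n11
[11] read 'a'  n11⇒n12  ** P1@[11:11]
[12] read 'b'  n12⇒n13
[13] read 'a'  n13⇒n14  ** P1@[13:13],P3@[8:13],P6@[10:13]
[14] read 'a'  n14⇒n10 (via fail)  ** P1@[14:14]
[15] read 'a'  n10⇒n10 (via fail)  ** P1@[15:15]
[16] read 'a'  n10⇒n10 (via fail)  ** P1@[16:16]
[17] read 'b'  n10⇒n8 (via fail)
[18] read 'c'  n8⇒n15  ** P4@[17:18]
[19] read 'b'  n15⇒n2 (via fail)  ** P5@[18:19]
[20] read 'b'  n2⇒n3  ** P2@[19:20]
[21] read 'a'  n3⇒n4  ** P1@[21:21]
[22] read 'b'  n4⇒n5
[23] read 'c'  n5⇒n6  ** P0@[18:23],P4@[22:23]
[24] read 'c'  n6⇒n1 (via fail)
[25] read 'b'  n1⇒n2  ** P5@[24:25]
[26] read 'b'  n2⇒n3  ** P2@[25:26]
[27] read 'a'  n3⇒n4  ** P1@[27:27]
[28] read 'b'  n4⇒n5
[29] read 'c'  n5⇒n6  ** P0@[24:29],P4@[28:29]
[30] read 'c'  n6⇒n1 (via fail)
[31] read 'c'  n1⇒n1 (via fail)
[32] read 'a'  n1⇒n16  ** P1@[32:32]
[33] read 'c'  n16⇒n1 (via fail)
[34] read 'b'  n1⇒n2  ** P5@[33:34]
[35] read 'b'  n2⇒n3  ** P2@[34:35]
[36] read 'b'  n3⇒n9 (via fail)  ** P2@[35:36]
[37] read 'c'  n9⇒n15 (via fail)  ** P4@[36:37]
[38] read 'c'  n15⇒n1 (via fail)
[39] read 'c'  n1⇒n1 (via fail)
[40] read 'b'  n1⇒n2  ** P5@[39:40]
[41] read 'c'  n2⇒n15 (via fail)  ** P4@[40:41]
[42] read 'c'  n15⇒n1 (via fail)
[43] read 'b'  n1⇒n2  ** P5@[42:43]
[44] read 'b'  n2⇒n3  ** P2@[43:44]
[45] read 'c'  n3⇒n15 (via fail)  ** P4@[44:45]
[46] read 'b'  n15⇒n2 (via fail)  ** P5@[45:46]
[47] read 'a'  n2⇒n7 (via fail)  ** P1@[47:47]
[48] read 'c'  n7⇒n1 (via fail)
[49] read 'b'  n1⇒n2  ** P5@[48:49]
[50] read 'b'  n2⇒n3  ** P2@[49:50]

Result: [[1,4],[2,5],[3,2],[4,2],[5,2],[6,4],[7,5],[8,1],[9,1],[11,1],[13,1],[13,3],[13,6],[14,1],[15,1],[16,1],[18,4],[19,5],[20,2],[21,1],[23,0],[23,4],[25,5],[26,2],[27,1],[29,0],[29,4],[32,1],[34,5],[35,2],[36,2],[37,4],[40,5],[41,4],[43,5],[44,2],[45,4],[46,5],[47,1],[49,5],[50,2]]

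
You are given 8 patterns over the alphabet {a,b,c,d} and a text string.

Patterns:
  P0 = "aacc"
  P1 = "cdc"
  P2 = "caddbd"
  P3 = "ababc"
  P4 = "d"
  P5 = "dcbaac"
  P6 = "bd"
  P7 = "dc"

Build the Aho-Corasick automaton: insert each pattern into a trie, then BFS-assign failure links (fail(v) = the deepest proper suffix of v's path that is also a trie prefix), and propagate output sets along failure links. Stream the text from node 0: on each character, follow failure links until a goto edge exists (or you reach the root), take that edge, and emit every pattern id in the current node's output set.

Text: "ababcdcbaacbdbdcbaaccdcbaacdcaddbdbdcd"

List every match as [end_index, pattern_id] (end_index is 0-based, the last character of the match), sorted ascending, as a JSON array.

Build automaton:
Trie nodes:
  0='ε' goto a→1 b→23 c→5 d→17
  1='a' goto a→2 b→13
  2='aa' goto c→3
  3='aac' goto c→4
  4='aacc' goto ·  [P0 ends]
  5='c' goto a→8 d→6
  6='cd' goto c→7
  7='cdc' goto ·  [P1 ends]
  8='ca' goto d→9
  9='cad' goto d→10
  10='cadd' goto b→11
  11='caddb' goto d→12
  12='caddbd' goto ·  [P2 ends]
  13='ab' goto a→14
  14='aba' goto b→15
  15='abab' goto c→16
  16='ababc' goto ·  [P3 ends]
  17='d' goto c→18  [P4 ends]
  18='dc' goto b→19  [P7 ends]
  19='dcb' goto a→20
  20='dcba' goto a→21
  21='dcbaa' goto c→22
  22='dcbaac' goto ·  [P5 ends]
  23='b' goto d→24
  24='bd' goto ·  [P6 ends]

BFS fail/out derivation:
  n1('a'): parent n0 fail=0; on 'a' 0 → fail=0;  out ∅∪∅=∅
  n5('c'): parent n0 fail=0; on 'c' 0 → fail=0;  out ∅∪∅=∅
  n17('d'): parent n0 fail=0; on 'd' 0 → fail=0;  out {4}∪∅={4}
  n23('b'): parent n0 fail=0; on 'b' 0 → fail=0;  out ∅∪∅=∅
  n2('aa'): parent n1 fail=0; on 'a' 0 → fail=1;  out ∅∪∅=∅
  n6('cd'): parent n5 fail=0; on 'd' 0 → fail=17;  out ∅∪{4}={4}
  n8('ca'): parent n5 fail=0; on 'a' 0 → fail=1;  out ∅∪∅=∅
  n13('ab'): parent n1 fail=0; on 'b' 0 → fail=23;  out ∅∪∅=∅
  n18('dc'): parent n17 fail=0; on 'c' 0 → fail=5;  out {7}∪∅={7}
  n24('bd'): parent n23 fail=0; on 'd' 0 → fail=17;  out {6}∪{4}={4,6}
  n3('aac'): parent n2 fail=1; on 'c' 1→0 → fail=5;  out ∅∪∅=∅
  n7('cdc'): parent n6 fail=17; on 'c' 17 → fail=18;  out {1}∪{7}={1,7}
  n9('cad'): parent n8 fail=1; on 'd' 1→0 → fail=17;  out ∅∪{4}={4}
  n14('aba'): parent n13 fail=23; on 'a' 23→0 → fail=1;  out ∅∪∅=∅
  n19('dcb'): parent n18 fail=5; on 'b' 5→0 → fail=23;  out ∅∪∅=∅
  n4('aacc'): parent n3 fail=5; on 'c' 5→0 → fail=5;  out {0}∪∅={0}
  n10('cadd'): parent n9 fail=17; on 'd' 17→0 → fail=17;  out ∅∪{4}={4}
  n15('abab'): parent n14 fail=1; on 'b' 1 → fail=13;  out ∅∪∅=∅
  n20('dcba'): parent n19 fail=23; on 'a' 23→0 → fail=1;  out ∅∪∅=∅
  n11('caddb'): parent n10 fail=17; on 'b' 17→0 → fail=23;  out ∅∪∅=∅
  n16('ababc'): parent n15 fail=13; on 'c' 13→23→0 → fail=5;  out {3}∪∅={3}
  n21('dcbaa'): parent n20 fail=1; on 'a' 1 → fail=2;  out ∅∪∅=∅
  n12('caddbd'): parent n11 fail=23; on 'd' 23 → fail=24;  out {2}∪{4,6}={2,4,6}
  n22('dcbaac'): parent n21 fail=2; on 'c' 2 → fail=3;  out {5}∪∅={5}

Scan:
pos 0 'a': at 1
pos 1 'b': at 13
pos 2 'a': at 14
pos 3 'b': at 15
pos 4 'c': at 16  → match P3@[0:4]
pos 5 'd': at 6 (via fail)  → match P4@[5:5]
pos 6 'c': at 7  → match P1@[4:6],P7@[5:6]
pos 7 'b': at 19 (via fail)
pos 8 'a': at 20
pos 9 'a': at 21
pos 10 'c': at 22  → match P5@[5:10]
pos 11 'b': at 23 (via fail)
pos 12 'd': at 24  → match P4@[12:12],P6@[11:12]
pos 13 'b': at 23 (via fail)
pos 14 'd': at 24  → match P4@[14:14],P6@[13:14]
pos 15 'c': at 18 (via fail)  → match P7@[14:15]
pos 16 'b': at 19
pos 17 'a': at 20
pos 18 'a': at 21
pos 19 'c': at 22  → match P5@[14:19]
pos 20 'c': at 4 (via fail)  → match P0@[17:20]
pos 21 'd': at 6 (via fail)  → match P4@[21:21]
pos 22 'c': at 7  → match P1@[20:22],P7@[21:22]
pos 23 'b': at 19 (via fail)
pos 24 'a': at 20
pos 25 'a': at 21
pos 26 'c': at 22  → match P5@[21:26]
pos 27 'd': at 6 (via fail)  → match P4@[27:27]
pos 28 'c': at 7  → match P1@[26:28],P7@[27:28]
pos 29 'a': at 8 (via fail)
pos 30 'd': at 9  → match P4@[30:30]
pos 31 'd': at 10  → match P4@[31:31]
pos 32 'b': at 11
pos 33 'd': at 12  → match P2@[28:33],P4@[33:33],P6@[32:33]
pos 34 'b': at 23 (via fail)
pos 35 'd': at 24  → match P4@[35:35],P6@[34:35]
pos 36 'c': at 18 (via fail)  → match P7@[35:36]
pos 37 'd': at 6 (via fail)  → match P4@[37:37]

Matches: [[4,3],[5,4],[6,1],[6,7],[10,5],[12,4],[12,6],[14,4],[14,6],[15,7],[19,5],[20,0],[21,4],[22,1],[22,7],[26,5],[27,4],[28,1],[28,7],[30,4],[31,4],[33,2],[33,4],[33,6],[35,4],[35,6],[36,7],[37,4]]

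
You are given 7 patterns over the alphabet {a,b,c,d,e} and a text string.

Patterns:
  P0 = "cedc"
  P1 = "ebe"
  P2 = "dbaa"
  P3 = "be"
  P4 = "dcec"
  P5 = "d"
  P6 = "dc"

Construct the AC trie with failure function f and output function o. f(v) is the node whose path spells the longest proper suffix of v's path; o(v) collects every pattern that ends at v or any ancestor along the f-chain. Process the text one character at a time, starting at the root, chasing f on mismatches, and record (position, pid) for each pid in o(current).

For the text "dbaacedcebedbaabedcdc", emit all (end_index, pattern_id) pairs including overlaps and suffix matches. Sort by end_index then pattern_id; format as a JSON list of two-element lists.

Build:
Trie nodes:
  0='ε' goto b→12 c→1 d→8 e→5
  1='c' goto e→2
  2='ce' goto d→3
  3='ced' goto c→4
  4='cedc' goto ·  [P0 ends]
  5='e' goto b→6
  6='eb' goto e→7
  7='ebe' goto ·  [P1 ends]
  8='d' goto b→9 c→14  [P5 ends]
  9='db' goto a→10
  10='dba' goto a→11
  11='dbaa' goto ·  [P2 ends]
  12='b' goto e→13
  13='be' goto ·  [P3 ends]
  14='dc' goto e→15  [P6 ends]
  15='dce' goto c→16
  16='dcec' goto ·  [P4 ends]

Failure links (BFS by depth):
  fail(1) 'c': from fail(0)=0 chase 'c': 0 ⇒ 0;  out=∅∪out(0)=∅
  fail(5) 'e': from fail(0)=0 chase 'e': 0 ⇒ 0;  out=∅∪out(0)=∅
  fail(8) 'd': from fail(0)=0 chase 'd': 0 ⇒ 0;  out={5}∪out(0)={5}
  fail(12) 'b': from fail(0)=0 chase 'b': 0 ⇒ 0;  out=∅∪out(0)=∅
  fail(2) 'ce': from fail(1)=0 chase 'e': 0 ⇒ 5;  out=∅∪out(5)=∅
  fail(6) 'eb': from fail(5)=0 chase 'b': 0 ⇒ 12;  out=∅∪out(12)=∅
  fail(9) 'db': from fail(8)=0 chase 'b': 0 ⇒ 12;  out=∅∪out(12)=∅
  fail(13) 'be': from fail(12)=0 chase 'e': 0 ⇒ 5;  out={3}∪out(5)={3}
  fail(14) 'dc': from fail(8)=0 chase 'c': 0 ⇒ 1;  out={6}∪out(1)={6}
  fail(3) 'ced': from fail(2)=5 chase 'd': 5→0 ⇒ 8;  out=∅∪out(8)={5}
  fail(7) 'ebe': from fail(6)=12 chase 'e': 12 ⇒ 13;  out={1}∪out(13)={1,3}
  fail(10) 'dba': from fail(9)=12 chase 'a': 12→0 ⇒ 0;  out=∅∪out(0)=∅
  fail(15) 'dce': from fail(14)=1 chase 'e': 1 ⇒ 2;  out=∅∪out(2)=∅
  fail(4) 'cedc': from fail(3)=8 chase 'c': 8 ⇒ 14;  out={0}∪out(14)={0,6}
  fail(11) 'dbaa': from fail(10)=0 chase 'a': 0 ⇒ 0;  out={2}∪out(0)={2}
  fail(16) 'dcec': from fail(15)=2 chase 'c': 2→5→0 ⇒ 1;  out={4}∪out(1)={4}

Run:
[0] read 'd'  n0⇒n8  emit P5@[0:0]
[1] read 'b'  n8⇒n9
[2] read 'a'  n9⇒n10
[3] read 'a'  n10⇒n11  emit P2@[0:3]
[4] read 'c'  n11⇒n1 (via fail)
[5] read 'e'  n1⇒n2
[6] read 'd'  n2⇒n3  emit P5@[6:6]
[7] read 'c'  n3⇒n4  emit P0@[4:7],P6@[6:7]
[8] read 'e'  n4⇒n15 (via fail)
[9] read 'b'  n15⇒n6 (via fail)
[10] read 'e'  n6⇒n7  emit P1@[8:10],P3@[9:10]
[11] read 'd'  n7⇒n8 (via fail)  emit P5@[11:11]
[12] read 'b'  n8⇒n9
[13] read 'a'  n9⇒n10
[14] read 'a'  n10⇒n11  emit P2@[11:14]
[15] read 'b'  n11⇒n12 (via fail)
[16] read 'e'  n12⇒n13  emit P3@[15:16]
[17] read 'd'  n13⇒n8 (via fail)  emit P5@[17:17]
[18] read 'c'  n8⇒n14  emit P6@[17:18]
[19] read 'd'  n14⇒n8 (via fail)  emit P5@[19:19]
[20] read 'c'  n8⇒n14  emit P6@[19:20]

Result: [[0,5],[3,2],[6,5],[7,0],[7,6],[10,1],[10,3],[11,5],[14,2],[16,3],[17,5],[18,6],[19,5],[20,6]]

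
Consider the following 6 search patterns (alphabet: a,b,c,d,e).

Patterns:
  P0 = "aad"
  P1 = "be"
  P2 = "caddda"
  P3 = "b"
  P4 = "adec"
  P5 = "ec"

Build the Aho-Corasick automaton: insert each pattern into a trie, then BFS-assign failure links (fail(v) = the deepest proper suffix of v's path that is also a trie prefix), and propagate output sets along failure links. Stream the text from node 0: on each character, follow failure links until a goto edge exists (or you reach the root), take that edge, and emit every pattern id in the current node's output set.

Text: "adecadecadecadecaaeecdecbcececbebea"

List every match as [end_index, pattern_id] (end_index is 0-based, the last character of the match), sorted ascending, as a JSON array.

Build:
Trie (insert patterns):
  0='ε' goto a→1 b→4 c→6 e→15
  1='a' goto a→2 d→12
  2='aa' goto d→3
  3='aad' goto ·  [P0 ends]
  4='b' goto e→5  [P3 ends]
  5='be' goto ·  [P1 ends]
  6='c' goto a→7
  7='ca' goto d→8
  8='cad' goto d→9
  9='cadd' goto d→10
  10='caddd' goto a→11
  11='caddda' goto ·  [P2 ends]
  12='ad' goto e→13
  13='ade' goto c→14
  14='adec' goto ·  [P4 ends]
  15='e' goto c→16
  16='ec' goto ·  [P5 ends]

BFS fail/out derivation:
  fail(1) 'a': from fail(0)=0 chase 'a': 0 ⇒ 0;  out=∅∪out(0)=∅
  fail(4) 'b': from fail(0)=0 chase 'b': 0 ⇒ 0;  out={3}∪out(0)={3}
  fail(6) 'c': from fail(0)=0 chase 'c': 0 ⇒ 0;  out=∅∪out(0)=∅
  fail(15) 'e': from fail(0)=0 chase 'e': 0 ⇒ 0;  out=∅∪out(0)=∅
  fail(2) 'aa': from fail(1)=0 chase 'a': 0 ⇒ 1;  out=∅∪out(1)=∅
  fail(5) 'be': from fail(4)=0 chase 'e': 0 ⇒ 15;  out={1}∪out(15)={1}
  fail(7) 'ca': from fail(6)=0 chase 'a': 0 ⇒ 1;  out=∅∪out(1)=∅
  fail(12) 'ad': from fail(1)=0 chase 'd': 0 ⇒ 0;  out=∅∪out(0)=∅
  fail(16) 'ec': from fail(15)=0 chase 'c': 0 ⇒ 6;  out={5}∪out(6)={5}
  fail(3) 'aad': from fail(2)=1 chase 'd': 1 ⇒ 12;  out={0}∪out(12)={0}
  fail(8) 'cad': from fail(7)=1 chase 'd': 1 ⇒ 12;  out=∅∪out(12)=∅
  fail(13) 'ade': from fail(12)=0 chase 'e': 0 ⇒ 15;  out=∅∪out(15)=∅
  fail(9) 'cadd': from fail(8)=12 chase 'd': 12→0 ⇒ 0;  out=∅∪out(0)=∅
  fail(14) 'adec': from fail(13)=15 chase 'c': 15 ⇒ 16;  out={4}∪out(16)={4,5}
  fail(10) 'caddd': from fail(9)=0 chase 'd': 0 ⇒ 0;  out=∅∪out(0)=∅
  fail(11) 'caddda': from fail(10)=0 chase 'a': 0 ⇒ 1;  out={2}∪out(1)={2}

Scan:
pos 0 'a': at 1
pos 1 'd': at 12
pos 2 'e': at 13
pos 3 'c': at 14  → match P4@[0:3],P5@[2:3]
pos 4 'a': at 7 (via fail)
pos 5 'd': at 8
pos 6 'e': at 13 (via fail)
pos 7 'c': at 14  → match P4@[4:7],P5@[6:7]
pos 8 'a': at 7 (via fail)
pos 9 'd': at 8
pos 10 'e': at 13 (via fail)
pos 11 'c': at 14  → match P4@[8:11],P5@[10:11]
pos 12 'a': at 7 (via fail)
pos 13 'd': at 8
pos 14 'e': at 13 (via fail)
pos 15 'c': at 14  → match P4@[12:15],P5@[14:15]
pos 16 'a': at 7 (via fail)
pos 17 'a': at 2 (via fail)
pos 18 'e': at 15 (via fail)
pos 19 'e': at 15 (via fail)
pos 20 'c': at 16  → match P5@[19:20]
pos 21 'd': at 0 (via fail)
pos 22 'e': at 15
pos 23 'c': at 16  → match P5@[22:23]
pos 24 'b': at 4 (via fail)  → match P3@[24:24]
pos 25 'c': at 6 (via fail)
pos 26 'e': at 15 (via fail)
pos 27 'c': at 16  → match P5@[26:27]
pos 28 'e': at 15 (via fail)
pos 29 'c': at 16  → match P5@[28:29]
pos 30 'b': at 4 (via fail)  → match P3@[30:30]
pos 31 'e': at 5  → match P1@[30:31]
pos 32 'b': at 4 (via fail)  → match P3@[32:32]
pos 33 'e': at 5  → match P1@[32:33]
pos 34 'a': at 1 (via fail)

All matches (sorted): [[3,4],[3,5],[7,4],[7,5],[11,4],[11,5],[15,4],[15,5],[20,5],[23,5],[24,3],[27,5],[29,5],[30,3],[31,1],[32,3],[33,1]]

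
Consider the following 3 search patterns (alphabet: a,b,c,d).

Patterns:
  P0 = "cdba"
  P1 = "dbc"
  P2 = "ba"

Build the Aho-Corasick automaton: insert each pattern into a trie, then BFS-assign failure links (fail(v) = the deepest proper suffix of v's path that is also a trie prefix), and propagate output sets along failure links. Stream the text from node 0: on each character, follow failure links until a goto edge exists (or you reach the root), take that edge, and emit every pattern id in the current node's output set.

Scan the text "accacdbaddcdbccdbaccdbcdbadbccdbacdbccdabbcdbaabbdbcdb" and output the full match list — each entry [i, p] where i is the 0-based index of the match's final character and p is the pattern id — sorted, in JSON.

Build automaton:
Trie (insert patterns):
  n0 'ε': b→8 c→1 d→5
  n1 'c': d→2
  n2 'cd': b→3
  n3 'cdb': a→4
  n4 'cdba': ·  ←P0
  n5 'd': b→6
  n6 'db': c→7
  n7 'dbc': ·  ←P1
  n8 'b': a→9
  n9 'ba': ·  ←P2

Failure links (BFS by depth):
  n1('c'): parent n0 fail=0; on 'c' 0 → fail=0;  out ∅∪∅=∅
  n5('d'): parent n0 fail=0; on 'd' 0 → fail=0;  out ∅∪∅=∅
  n8('b'): parent n0 fail=0; on 'b' 0 → fail=0;  out ∅∪∅=∅
  n2('cd'): parent n1 fail=0; on 'd' 0 → fail=5;  out ∅∪∅=∅
  n6('db'): parent n5 fail=0; on 'b' 0 → fail=8;  out ∅∪∅=∅
  n9('ba'): parent n8 fail=0; on 'a' 0 → fail=0;  out {2}∪∅={2}
  n3('cdb'): parent n2 fail=5; on 'b' 5 → fail=6;  out ∅∪∅=∅
  n7('dbc'): parent n6 fail=8; on 'c' 8→0 → fail=1;  out {1}∪∅={1}
  n4('cdba'): parent n3 fail=6; on 'a' 6→8 → fail=9;  out {0}∪{2}={0,2}

Run:
[0] read 'a'  n0⇒n0
[1] read 'c'  n0⇒n1
[2] read 'c'  n1⇒n1 (fail-walked)
[3] read 'a'  n1⇒n0 (fail-walked)
[4] read 'c'  n0⇒n1
[5] read 'd'  n1⇒n2
[6] read 'b'  n2⇒n3
[7] read 'a'  n3⇒n4  emit P0@[4:7],P2@[6:7]
[8] read 'd'  n4⇒n5 (fail-walked)
[9] read 'd'  n5⇒n5 (fail-walked)
[10] read 'c'  n5⇒n1 (fail-walked)
[11] read 'd'  n1⇒n2
[12] read 'b'  n2⇒n3
[13] read 'c'  n3⇒n7 (fail-walked)  emit P1@[11:13]
[14] read 'c'  n7⇒n1 (fail-walked)
[15] read 'd'  n1⇒n2
[16] read 'b'  n2⇒n3
[17] read 'a'  n3⇒n4  emit P0@[14:17],P2@[16:17]
[18] read 'c'  n4⇒n1 (fail-walked)
[19] read 'c'  n1⇒n1 (fail-walked)
[20] read 'd'  n1⇒n2
[21] read 'b'  n2⇒n3
[22] read 'c'  n3⇒n7 (fail-walked)  emit P1@[20:22]
[23] read 'd'  n7⇒n2 (fail-walked)
[24] read 'b'  n2⇒n3
[25] read 'a'  n3⇒n4  emit P0@[22:25],P2@[24:25]
[26] read 'd'  n4⇒n5 (fail-walked)
[27] read 'b'  n5⇒n6
[28] read 'c'  n6⇒n7  emit P1@[26:28]
[29] read 'c'  n7⇒n1 (fail-walked)
[30] read 'd'  n1⇒n2
[31] read 'b'  n2⇒n3
[32] read 'a'  n3⇒n4  emit P0@[29:32],P2@[31:32]
[33] read 'c'  n4⇒n1 (fail-walked)
[34] read 'd'  n1⇒n2
[35] read 'b'  n2⇒n3
[36] read 'c'  n3⇒n7 (fail-walked)  emit P1@[34:36]
[37] read 'c'  n7⇒n1 (fail-walked)
[38] read 'd'  n1⇒n2
[39] read 'a'  n2⇒n0 (fail-walked)
[40] read 'b'  n0⇒n8
[41] read 'b'  n8⇒n8 (fail-walked)
[42] read 'c'  n8⇒n1 (fail-walked)
[43] read 'd'  n1⇒n2
[44] read 'b'  n2⇒n3
[45] read 'a'  n3⇒n4  emit P0@[42:45],P2@[44:45]
[46] read 'a'  n4⇒n0 (fail-walked)
[47] read 'b'  n0⇒n8
[48] read 'b'  n8⇒n8 (fail-walked)
[49] read 'd'  n8⇒n5 (fail-walked)
[50] read 'b'  n5⇒n6
[51] read 'c'  n6⇒n7  emit P1@[49:51]
[52] read 'd'  n7⇒n2 (fail-walked)
[53] read 'b'  n2⇒n3

Matches: [[7,0],[7,2],[13,1],[17,0],[17,2],[22,1],[25,0],[25,2],[28,1],[32,0],[32,2],[36,1],[45,0],[45,2],[51,1]]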